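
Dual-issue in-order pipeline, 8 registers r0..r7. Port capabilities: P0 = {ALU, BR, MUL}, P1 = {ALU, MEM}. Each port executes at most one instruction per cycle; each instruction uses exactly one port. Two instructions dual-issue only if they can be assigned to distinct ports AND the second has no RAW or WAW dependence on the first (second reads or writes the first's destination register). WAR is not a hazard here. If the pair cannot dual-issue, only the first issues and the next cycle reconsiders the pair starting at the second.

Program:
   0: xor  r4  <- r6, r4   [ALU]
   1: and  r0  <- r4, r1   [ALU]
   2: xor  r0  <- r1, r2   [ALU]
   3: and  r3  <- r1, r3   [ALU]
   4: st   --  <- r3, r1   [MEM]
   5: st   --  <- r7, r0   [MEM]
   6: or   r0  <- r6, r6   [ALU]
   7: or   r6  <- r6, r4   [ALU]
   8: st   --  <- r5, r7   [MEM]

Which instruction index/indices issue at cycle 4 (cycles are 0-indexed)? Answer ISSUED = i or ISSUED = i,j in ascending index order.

t=0 i0:xor.ALU ; RAW r4
t=1 i1:and.ALU ; WAW r0
t=2 i2,i3:xor.ALU;and.ALU ; pair
t=3 i4:st.MEM ; no-port MEM/MEM
t=4 i5,i6:st.MEM;or.ALU ; pair
t=5 i7,i8:or.ALU;st.MEM ; pair

ISSUED = 5,6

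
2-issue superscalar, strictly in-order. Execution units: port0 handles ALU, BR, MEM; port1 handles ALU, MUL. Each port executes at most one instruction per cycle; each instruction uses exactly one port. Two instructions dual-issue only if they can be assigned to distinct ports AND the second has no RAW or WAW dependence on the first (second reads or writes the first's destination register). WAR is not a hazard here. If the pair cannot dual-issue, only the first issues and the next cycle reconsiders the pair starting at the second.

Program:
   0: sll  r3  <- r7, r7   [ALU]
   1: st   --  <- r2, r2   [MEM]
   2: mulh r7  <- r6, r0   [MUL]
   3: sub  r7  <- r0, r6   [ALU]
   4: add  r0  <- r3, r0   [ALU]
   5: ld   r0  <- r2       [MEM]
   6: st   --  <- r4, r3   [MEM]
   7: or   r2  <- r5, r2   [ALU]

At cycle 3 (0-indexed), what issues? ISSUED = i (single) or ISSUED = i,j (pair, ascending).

ISSUED = 5

t=0 i0/i1:sll.ALU/st.MEM ; dual
t=1 i2:mulh.MUL ; WAW r7
t=2 i3/i4:sub.ALU/add.ALU ; dual
t=3 i5:ld.MEM ; no-port MEM/MEM
t=4 i6/i7:st.MEM/or.ALU ; dual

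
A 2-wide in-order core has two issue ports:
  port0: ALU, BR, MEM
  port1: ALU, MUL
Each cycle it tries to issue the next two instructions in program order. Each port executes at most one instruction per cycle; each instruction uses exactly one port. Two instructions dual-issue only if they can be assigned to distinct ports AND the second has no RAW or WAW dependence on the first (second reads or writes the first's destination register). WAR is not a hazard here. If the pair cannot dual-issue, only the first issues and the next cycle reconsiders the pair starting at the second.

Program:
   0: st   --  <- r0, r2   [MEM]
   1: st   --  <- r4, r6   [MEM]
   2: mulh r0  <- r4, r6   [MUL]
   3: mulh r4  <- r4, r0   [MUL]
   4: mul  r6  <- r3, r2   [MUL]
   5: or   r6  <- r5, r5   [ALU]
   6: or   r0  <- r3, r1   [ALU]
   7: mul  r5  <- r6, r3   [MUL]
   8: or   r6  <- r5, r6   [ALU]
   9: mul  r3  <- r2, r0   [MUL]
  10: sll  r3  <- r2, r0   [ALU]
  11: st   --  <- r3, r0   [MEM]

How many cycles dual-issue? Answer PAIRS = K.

PAIRS = 3

c0: i0 st.MEM  no-port MEM/MEM
c1: i1&i2 st.MEM+mulh.MUL  2-wide
c2: i3 mulh.MUL  no-port MUL/MUL
c3: i4 mul.MUL  WAW r6
c4: i5&i6 or.ALU+or.ALU  2-wide
c5: i7 mul.MUL  RAW r5
c6: i8&i9 or.ALU+mul.MUL  2-wide
c7: i10 sll.ALU  RAW r3
c8: i11 st.MEM  tail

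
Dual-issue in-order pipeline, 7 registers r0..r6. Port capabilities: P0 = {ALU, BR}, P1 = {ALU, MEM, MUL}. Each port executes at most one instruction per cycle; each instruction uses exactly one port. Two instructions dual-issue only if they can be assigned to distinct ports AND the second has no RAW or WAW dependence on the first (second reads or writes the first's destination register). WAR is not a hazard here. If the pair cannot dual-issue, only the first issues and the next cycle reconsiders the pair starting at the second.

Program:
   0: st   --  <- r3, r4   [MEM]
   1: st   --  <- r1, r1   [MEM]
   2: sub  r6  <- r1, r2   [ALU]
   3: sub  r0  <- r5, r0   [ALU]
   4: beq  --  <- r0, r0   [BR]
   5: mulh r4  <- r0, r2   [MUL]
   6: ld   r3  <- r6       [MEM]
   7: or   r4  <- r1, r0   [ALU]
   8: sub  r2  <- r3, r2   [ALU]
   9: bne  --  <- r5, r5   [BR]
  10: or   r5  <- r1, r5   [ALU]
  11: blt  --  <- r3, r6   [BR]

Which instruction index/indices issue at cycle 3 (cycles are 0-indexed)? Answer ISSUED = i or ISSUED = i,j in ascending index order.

0. st.MEM @i0  | no-port MEM/MEM
1. st.MEM;sub.ALU @i1+i2  | dual
2. sub.ALU @i3  | RAW r0
3. beq.BR;mulh.MUL @i4+i5  | dual
4. ld.MEM;or.ALU @i6+i7  | dual
5. sub.ALU;bne.BR @i8+i9  | dual
6. or.ALU;blt.BR @i10+i11  | dual

ISSUED = 4,5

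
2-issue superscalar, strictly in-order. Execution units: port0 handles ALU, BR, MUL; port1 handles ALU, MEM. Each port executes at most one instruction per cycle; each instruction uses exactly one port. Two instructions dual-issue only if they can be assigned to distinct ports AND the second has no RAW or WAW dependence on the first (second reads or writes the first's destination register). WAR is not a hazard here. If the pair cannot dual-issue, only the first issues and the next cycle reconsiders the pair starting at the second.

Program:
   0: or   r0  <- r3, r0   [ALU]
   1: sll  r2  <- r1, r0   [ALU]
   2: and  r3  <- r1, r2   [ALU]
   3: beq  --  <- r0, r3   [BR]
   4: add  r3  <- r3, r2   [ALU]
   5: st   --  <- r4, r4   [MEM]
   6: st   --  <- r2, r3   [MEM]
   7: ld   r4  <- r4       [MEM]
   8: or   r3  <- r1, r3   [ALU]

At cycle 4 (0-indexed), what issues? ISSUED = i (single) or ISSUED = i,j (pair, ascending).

t=0 i0:or.ALU ; RAW r0
t=1 i1:sll.ALU ; RAW r2
t=2 i2:and.ALU ; RAW r3
t=3 i3+i4:beq.BR add.ALU ; dual
t=4 i5:st.MEM ; no-port MEM/MEM
t=5 i6:st.MEM ; no-port MEM/MEM
t=6 i7+i8:ld.MEM or.ALU ; dual

ISSUED = 5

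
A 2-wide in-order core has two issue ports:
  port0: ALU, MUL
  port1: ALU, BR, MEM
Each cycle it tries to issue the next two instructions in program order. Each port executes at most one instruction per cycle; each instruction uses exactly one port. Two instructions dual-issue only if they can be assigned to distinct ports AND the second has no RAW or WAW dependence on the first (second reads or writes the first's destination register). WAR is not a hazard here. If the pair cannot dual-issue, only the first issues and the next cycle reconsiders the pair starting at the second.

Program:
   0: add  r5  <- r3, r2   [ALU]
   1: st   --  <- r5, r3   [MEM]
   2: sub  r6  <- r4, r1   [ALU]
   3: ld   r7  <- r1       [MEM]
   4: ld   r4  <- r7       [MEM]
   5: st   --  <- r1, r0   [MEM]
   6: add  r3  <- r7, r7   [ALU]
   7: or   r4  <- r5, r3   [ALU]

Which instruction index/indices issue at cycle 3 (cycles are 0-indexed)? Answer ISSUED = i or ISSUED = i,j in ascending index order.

ISSUED = 4

#0 head=0: add i0 RAW r5
#1 head=1: st;sub i1,i2 pair
#2 head=3: ld i3 no-port MEM/MEM
#3 head=4: ld i4 no-port MEM/MEM
#4 head=5: st;add i5,i6 pair
#5 head=7: or i7 tail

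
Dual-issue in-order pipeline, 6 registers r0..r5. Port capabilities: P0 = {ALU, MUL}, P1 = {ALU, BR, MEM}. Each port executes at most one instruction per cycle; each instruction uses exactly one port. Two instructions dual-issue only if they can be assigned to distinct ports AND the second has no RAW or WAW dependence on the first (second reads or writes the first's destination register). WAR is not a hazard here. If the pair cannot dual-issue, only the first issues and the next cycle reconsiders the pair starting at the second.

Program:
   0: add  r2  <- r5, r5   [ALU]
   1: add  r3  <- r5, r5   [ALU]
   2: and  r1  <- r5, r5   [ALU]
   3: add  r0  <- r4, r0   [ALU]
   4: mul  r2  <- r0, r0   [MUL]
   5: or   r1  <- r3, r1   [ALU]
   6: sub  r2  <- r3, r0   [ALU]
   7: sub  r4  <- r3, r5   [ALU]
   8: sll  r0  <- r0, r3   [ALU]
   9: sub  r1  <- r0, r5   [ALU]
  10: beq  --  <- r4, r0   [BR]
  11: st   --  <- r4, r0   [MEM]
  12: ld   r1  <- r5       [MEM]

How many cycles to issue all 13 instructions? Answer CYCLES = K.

CYCLES = 8

0. add.ALU+add.ALU @i0/i1  | 2-wide
1. and.ALU+add.ALU @i2/i3  | 2-wide
2. mul.MUL+or.ALU @i4/i5  | 2-wide
3. sub.ALU+sub.ALU @i6/i7  | 2-wide
4. sll.ALU @i8  | RAW r0
5. sub.ALU+beq.BR @i9/i10  | 2-wide
6. st.MEM @i11  | no-port MEM/MEM
7. ld.MEM @i12  | tail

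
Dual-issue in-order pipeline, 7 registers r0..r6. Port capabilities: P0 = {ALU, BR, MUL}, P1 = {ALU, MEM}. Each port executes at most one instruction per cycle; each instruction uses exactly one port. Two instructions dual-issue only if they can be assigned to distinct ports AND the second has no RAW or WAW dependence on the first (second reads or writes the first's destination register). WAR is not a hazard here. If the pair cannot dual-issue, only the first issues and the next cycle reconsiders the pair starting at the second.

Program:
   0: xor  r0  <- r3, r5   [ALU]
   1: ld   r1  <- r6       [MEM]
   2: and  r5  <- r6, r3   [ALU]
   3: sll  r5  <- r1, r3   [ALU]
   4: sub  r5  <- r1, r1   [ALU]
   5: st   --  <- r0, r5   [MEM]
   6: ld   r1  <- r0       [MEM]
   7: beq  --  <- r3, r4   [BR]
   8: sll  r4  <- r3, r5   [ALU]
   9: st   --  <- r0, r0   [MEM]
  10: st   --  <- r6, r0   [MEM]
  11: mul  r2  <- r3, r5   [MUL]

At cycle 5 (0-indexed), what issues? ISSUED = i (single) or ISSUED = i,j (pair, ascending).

ISSUED = 6,7

#0 head=0: xor.ALU;ld.MEM i0&i1 dual
#1 head=2: and.ALU i2 WAW r5
#2 head=3: sll.ALU i3 WAW r5
#3 head=4: sub.ALU i4 RAW r5
#4 head=5: st.MEM i5 no-port MEM/MEM
#5 head=6: ld.MEM;beq.BR i6&i7 dual
#6 head=8: sll.ALU;st.MEM i8&i9 dual
#7 head=10: st.MEM;mul.MUL i10&i11 dual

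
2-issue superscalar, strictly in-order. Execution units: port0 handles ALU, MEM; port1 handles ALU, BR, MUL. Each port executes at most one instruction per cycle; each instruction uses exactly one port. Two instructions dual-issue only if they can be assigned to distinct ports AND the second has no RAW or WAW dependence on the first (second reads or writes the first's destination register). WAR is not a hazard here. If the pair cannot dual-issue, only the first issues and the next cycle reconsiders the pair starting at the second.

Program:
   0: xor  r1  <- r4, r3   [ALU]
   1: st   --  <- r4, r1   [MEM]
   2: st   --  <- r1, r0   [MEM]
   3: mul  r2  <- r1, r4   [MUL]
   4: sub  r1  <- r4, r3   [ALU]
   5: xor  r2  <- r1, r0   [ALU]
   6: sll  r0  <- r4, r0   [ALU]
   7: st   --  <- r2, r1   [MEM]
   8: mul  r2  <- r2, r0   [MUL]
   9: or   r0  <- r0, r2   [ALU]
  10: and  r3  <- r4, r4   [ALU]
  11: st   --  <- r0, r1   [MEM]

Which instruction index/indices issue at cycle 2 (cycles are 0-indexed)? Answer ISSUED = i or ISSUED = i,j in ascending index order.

0. xor @i0  | RAW r1
1. st @i1  | no-port MEM/MEM
2. st mul @i2+i3  | dual
3. sub @i4  | RAW r1
4. xor sll @i5+i6  | dual
5. st mul @i7+i8  | dual
6. or and @i9+i10  | dual
7. st @i11  | tail

ISSUED = 2,3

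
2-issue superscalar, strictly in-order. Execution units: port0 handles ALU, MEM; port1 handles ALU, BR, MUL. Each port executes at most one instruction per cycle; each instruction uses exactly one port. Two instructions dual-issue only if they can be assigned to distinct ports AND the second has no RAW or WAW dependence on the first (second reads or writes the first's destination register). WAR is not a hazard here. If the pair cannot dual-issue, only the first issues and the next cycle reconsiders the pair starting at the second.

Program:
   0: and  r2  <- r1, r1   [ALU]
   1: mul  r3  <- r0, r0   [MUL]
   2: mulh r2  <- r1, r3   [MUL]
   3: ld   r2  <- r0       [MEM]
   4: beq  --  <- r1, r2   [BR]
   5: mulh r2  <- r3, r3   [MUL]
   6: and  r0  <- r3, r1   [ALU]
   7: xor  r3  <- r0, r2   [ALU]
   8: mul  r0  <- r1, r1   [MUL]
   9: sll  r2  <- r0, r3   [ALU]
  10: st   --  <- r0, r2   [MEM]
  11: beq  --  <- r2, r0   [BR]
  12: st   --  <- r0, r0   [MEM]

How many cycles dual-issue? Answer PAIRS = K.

#0 head=0: and+mul i0+i1 dual
#1 head=2: mulh i2 WAW r2
#2 head=3: ld i3 RAW r2
#3 head=4: beq i4 no-port BR/MUL
#4 head=5: mulh+and i5+i6 dual
#5 head=7: xor+mul i7+i8 dual
#6 head=9: sll i9 RAW r2
#7 head=10: st+beq i10+i11 dual
#8 head=12: st i12 tail

PAIRS = 4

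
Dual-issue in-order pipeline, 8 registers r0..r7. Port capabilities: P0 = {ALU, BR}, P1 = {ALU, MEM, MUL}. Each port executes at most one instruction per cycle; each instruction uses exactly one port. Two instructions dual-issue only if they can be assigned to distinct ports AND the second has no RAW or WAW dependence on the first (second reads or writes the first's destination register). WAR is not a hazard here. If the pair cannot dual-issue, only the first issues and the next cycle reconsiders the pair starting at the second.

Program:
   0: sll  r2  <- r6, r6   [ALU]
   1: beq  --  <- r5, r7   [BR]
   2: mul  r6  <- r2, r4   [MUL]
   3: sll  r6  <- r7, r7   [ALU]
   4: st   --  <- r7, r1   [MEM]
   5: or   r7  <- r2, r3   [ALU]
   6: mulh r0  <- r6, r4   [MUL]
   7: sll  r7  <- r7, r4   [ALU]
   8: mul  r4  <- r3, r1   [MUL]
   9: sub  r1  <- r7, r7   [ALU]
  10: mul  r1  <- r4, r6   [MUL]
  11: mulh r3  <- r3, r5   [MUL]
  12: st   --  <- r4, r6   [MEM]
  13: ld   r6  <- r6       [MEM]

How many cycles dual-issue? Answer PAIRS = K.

[0] i0/i1  sll;beq  -- pair
[1] i2  mul  -- WAW r6
[2] i3/i4  sll;st  -- pair
[3] i5/i6  or;mulh  -- pair
[4] i7/i8  sll;mul  -- pair
[5] i9  sub  -- WAW r1
[6] i10  mul  -- no-port MUL/MUL
[7] i11  mulh  -- no-port MUL/MEM
[8] i12  st  -- no-port MEM/MEM
[9] i13  ld  -- tail

PAIRS = 4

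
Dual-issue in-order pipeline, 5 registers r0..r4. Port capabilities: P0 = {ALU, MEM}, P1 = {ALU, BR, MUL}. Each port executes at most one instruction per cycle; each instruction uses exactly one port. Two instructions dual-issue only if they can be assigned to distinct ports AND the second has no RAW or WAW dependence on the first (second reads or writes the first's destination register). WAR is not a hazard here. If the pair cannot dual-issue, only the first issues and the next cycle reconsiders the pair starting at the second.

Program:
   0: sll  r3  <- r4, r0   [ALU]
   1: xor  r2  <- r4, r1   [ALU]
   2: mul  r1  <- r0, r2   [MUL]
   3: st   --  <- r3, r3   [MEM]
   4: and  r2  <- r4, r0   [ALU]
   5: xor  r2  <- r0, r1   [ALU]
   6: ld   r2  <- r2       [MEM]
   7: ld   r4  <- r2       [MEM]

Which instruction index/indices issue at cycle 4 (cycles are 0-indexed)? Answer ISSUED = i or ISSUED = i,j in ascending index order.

#0 head=0: sll+xor i0+i1 dual
#1 head=2: mul+st i2+i3 dual
#2 head=4: and i4 WAW r2
#3 head=5: xor i5 RAW+WAW r2
#4 head=6: ld i6 no-port MEM/MEM
#5 head=7: ld i7 tail

ISSUED = 6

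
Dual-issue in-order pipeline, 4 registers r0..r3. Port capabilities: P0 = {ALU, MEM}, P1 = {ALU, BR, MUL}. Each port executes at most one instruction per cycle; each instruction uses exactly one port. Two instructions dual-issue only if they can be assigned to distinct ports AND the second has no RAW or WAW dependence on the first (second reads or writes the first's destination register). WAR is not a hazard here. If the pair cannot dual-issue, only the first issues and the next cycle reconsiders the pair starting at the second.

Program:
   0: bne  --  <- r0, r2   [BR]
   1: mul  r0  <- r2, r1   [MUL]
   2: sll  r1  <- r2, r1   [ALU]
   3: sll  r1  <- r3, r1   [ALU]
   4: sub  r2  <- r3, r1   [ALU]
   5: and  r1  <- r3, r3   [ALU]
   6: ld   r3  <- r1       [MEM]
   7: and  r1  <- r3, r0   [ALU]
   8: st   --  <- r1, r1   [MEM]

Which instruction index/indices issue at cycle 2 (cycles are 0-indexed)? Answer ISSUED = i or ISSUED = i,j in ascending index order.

c0: i0 bne.BR  no-port BR/MUL
c1: i1+i2 mul.MUL sll.ALU  dual
c2: i3 sll.ALU  RAW r1
c3: i4+i5 sub.ALU and.ALU  dual
c4: i6 ld.MEM  RAW r3
c5: i7 and.ALU  RAW r1
c6: i8 st.MEM  tail

ISSUED = 3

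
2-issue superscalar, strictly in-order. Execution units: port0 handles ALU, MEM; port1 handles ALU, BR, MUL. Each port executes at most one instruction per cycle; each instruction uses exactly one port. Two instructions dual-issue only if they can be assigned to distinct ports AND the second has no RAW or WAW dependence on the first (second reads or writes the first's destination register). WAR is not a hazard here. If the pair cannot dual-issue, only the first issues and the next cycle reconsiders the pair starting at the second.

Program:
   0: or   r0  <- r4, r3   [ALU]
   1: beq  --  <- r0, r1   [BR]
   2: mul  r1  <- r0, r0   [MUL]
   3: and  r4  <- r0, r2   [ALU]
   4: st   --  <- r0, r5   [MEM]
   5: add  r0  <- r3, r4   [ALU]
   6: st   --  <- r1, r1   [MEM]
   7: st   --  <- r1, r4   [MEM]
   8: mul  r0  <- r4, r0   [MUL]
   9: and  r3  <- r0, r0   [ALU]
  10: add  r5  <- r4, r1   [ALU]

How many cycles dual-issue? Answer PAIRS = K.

0. or.ALU @i0  | RAW r0
1. beq.BR @i1  | no-port BR/MUL
2. mul.MUL;and.ALU @i2,i3  | dual
3. st.MEM;add.ALU @i4,i5  | dual
4. st.MEM @i6  | no-port MEM/MEM
5. st.MEM;mul.MUL @i7,i8  | dual
6. and.ALU;add.ALU @i9,i10  | dual

PAIRS = 4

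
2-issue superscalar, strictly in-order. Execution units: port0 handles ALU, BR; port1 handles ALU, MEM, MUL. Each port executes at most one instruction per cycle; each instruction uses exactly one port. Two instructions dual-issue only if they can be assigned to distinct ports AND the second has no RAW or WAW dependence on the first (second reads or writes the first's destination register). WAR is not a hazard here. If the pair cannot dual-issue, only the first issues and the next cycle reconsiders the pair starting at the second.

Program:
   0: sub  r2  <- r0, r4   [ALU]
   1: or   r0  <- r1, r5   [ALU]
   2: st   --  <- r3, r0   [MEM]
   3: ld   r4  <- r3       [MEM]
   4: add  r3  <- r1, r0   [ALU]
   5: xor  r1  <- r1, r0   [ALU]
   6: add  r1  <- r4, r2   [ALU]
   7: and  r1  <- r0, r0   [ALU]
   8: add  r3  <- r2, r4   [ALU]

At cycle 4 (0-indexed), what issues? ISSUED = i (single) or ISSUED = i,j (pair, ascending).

ISSUED = 6

#0 head=0: sub+or i0,i1 pair
#1 head=2: st i2 no-port MEM/MEM
#2 head=3: ld+add i3,i4 pair
#3 head=5: xor i5 WAW r1
#4 head=6: add i6 WAW r1
#5 head=7: and+add i7,i8 pair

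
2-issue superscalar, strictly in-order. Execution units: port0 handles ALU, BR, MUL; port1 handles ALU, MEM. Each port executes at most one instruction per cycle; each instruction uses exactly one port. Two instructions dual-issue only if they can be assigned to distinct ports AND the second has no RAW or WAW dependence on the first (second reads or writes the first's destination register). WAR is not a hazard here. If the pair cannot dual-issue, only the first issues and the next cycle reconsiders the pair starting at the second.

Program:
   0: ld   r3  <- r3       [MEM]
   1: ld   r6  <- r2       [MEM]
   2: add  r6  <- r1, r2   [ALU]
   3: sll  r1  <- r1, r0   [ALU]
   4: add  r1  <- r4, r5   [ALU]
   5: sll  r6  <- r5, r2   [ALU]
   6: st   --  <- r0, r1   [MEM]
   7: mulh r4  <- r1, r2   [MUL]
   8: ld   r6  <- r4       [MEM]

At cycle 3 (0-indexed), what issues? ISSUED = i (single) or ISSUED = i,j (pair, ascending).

ISSUED = 4,5

c0: i0 ld  no-port MEM/MEM
c1: i1 ld  WAW r6
c2: i2&i3 add;sll  pair
c3: i4&i5 add;sll  pair
c4: i6&i7 st;mulh  pair
c5: i8 ld  tail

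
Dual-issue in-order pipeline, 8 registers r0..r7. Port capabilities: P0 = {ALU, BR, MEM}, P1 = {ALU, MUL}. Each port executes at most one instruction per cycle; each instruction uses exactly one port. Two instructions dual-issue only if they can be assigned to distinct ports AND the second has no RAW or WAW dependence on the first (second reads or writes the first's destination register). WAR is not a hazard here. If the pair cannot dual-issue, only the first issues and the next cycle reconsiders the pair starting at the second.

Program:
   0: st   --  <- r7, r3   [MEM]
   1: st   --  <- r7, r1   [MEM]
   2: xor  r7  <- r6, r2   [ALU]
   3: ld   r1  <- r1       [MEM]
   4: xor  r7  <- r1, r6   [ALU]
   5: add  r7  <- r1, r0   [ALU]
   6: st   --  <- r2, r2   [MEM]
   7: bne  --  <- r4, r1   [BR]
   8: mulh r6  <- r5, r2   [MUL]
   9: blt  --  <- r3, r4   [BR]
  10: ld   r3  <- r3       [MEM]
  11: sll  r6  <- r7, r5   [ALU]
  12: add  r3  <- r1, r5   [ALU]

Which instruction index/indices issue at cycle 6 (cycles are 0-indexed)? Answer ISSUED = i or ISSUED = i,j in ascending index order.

ISSUED = 9

  cy0 -> i0 (st) no-port MEM/MEM
  cy1 -> i1&i2 (st/xor) pair
  cy2 -> i3 (ld) RAW r1
  cy3 -> i4 (xor) WAW r7
  cy4 -> i5&i6 (add/st) pair
  cy5 -> i7&i8 (bne/mulh) pair
  cy6 -> i9 (blt) no-port BR/MEM
  cy7 -> i10&i11 (ld/sll) pair
  cy8 -> i12 (add) tail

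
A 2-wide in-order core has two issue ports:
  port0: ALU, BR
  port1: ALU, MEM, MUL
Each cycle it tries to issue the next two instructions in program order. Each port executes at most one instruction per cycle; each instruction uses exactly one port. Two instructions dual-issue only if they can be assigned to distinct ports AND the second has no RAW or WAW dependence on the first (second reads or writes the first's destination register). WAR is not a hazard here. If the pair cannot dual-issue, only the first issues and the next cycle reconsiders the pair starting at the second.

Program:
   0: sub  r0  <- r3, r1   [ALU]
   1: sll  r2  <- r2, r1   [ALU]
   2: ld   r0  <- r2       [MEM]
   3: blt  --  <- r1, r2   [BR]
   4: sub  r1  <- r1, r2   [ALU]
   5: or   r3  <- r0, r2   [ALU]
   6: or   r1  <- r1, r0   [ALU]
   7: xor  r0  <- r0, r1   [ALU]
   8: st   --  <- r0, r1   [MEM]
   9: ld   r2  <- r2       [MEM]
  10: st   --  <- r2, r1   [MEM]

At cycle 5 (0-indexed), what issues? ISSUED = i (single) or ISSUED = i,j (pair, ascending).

c0: i0/i1 sub.ALU+sll.ALU  pair
c1: i2/i3 ld.MEM+blt.BR  pair
c2: i4/i5 sub.ALU+or.ALU  pair
c3: i6 or.ALU  RAW r1
c4: i7 xor.ALU  RAW r0
c5: i8 st.MEM  no-port MEM/MEM
c6: i9 ld.MEM  no-port MEM/MEM
c7: i10 st.MEM  tail

ISSUED = 8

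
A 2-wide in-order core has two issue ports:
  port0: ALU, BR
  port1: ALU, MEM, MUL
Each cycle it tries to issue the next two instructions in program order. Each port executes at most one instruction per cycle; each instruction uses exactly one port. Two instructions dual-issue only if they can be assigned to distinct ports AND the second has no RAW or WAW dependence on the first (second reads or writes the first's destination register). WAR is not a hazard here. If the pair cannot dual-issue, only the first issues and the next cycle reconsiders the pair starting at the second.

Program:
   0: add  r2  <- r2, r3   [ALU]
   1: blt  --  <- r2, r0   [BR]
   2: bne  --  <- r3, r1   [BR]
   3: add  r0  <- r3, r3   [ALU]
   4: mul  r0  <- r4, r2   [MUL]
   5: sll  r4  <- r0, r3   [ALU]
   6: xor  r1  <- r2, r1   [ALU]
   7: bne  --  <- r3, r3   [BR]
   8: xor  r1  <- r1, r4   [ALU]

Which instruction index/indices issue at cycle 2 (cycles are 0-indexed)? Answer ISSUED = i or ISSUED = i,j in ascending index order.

ISSUED = 2,3

#0 head=0: add.ALU i0 RAW r2
#1 head=1: blt.BR i1 no-port BR/BR
#2 head=2: bne.BR/add.ALU i2&i3 dual
#3 head=4: mul.MUL i4 RAW r0
#4 head=5: sll.ALU/xor.ALU i5&i6 dual
#5 head=7: bne.BR/xor.ALU i7&i8 dual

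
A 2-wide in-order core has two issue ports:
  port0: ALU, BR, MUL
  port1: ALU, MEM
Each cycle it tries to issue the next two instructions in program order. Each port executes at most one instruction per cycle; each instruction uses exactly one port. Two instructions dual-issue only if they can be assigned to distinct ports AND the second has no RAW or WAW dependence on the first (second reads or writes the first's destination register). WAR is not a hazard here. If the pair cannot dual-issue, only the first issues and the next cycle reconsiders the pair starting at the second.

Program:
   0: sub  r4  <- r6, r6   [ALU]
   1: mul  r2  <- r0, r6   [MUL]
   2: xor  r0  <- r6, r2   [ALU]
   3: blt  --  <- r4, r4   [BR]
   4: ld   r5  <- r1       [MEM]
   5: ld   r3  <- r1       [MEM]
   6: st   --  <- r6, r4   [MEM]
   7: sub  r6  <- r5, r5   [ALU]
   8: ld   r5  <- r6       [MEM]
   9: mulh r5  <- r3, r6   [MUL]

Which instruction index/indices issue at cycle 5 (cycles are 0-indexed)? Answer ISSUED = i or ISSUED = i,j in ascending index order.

ISSUED = 8

c0: i0&i1 sub mul  pair
c1: i2&i3 xor blt  pair
c2: i4 ld  no-port MEM/MEM
c3: i5 ld  no-port MEM/MEM
c4: i6&i7 st sub  pair
c5: i8 ld  WAW r5
c6: i9 mulh  tail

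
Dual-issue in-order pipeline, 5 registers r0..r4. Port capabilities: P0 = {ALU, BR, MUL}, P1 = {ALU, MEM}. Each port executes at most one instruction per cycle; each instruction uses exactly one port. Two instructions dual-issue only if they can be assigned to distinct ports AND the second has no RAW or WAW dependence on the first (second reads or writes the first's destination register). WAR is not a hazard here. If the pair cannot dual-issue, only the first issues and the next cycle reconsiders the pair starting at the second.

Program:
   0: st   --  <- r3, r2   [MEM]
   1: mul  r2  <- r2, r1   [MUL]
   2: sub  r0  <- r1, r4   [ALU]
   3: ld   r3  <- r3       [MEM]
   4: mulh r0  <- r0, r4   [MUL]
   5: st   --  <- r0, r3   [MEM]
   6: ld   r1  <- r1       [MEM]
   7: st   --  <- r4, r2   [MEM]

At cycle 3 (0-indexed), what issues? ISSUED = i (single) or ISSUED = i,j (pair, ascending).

c0: i0/i1 st;mul  dual
c1: i2/i3 sub;ld  dual
c2: i4 mulh  RAW r0
c3: i5 st  no-port MEM/MEM
c4: i6 ld  no-port MEM/MEM
c5: i7 st  tail

ISSUED = 5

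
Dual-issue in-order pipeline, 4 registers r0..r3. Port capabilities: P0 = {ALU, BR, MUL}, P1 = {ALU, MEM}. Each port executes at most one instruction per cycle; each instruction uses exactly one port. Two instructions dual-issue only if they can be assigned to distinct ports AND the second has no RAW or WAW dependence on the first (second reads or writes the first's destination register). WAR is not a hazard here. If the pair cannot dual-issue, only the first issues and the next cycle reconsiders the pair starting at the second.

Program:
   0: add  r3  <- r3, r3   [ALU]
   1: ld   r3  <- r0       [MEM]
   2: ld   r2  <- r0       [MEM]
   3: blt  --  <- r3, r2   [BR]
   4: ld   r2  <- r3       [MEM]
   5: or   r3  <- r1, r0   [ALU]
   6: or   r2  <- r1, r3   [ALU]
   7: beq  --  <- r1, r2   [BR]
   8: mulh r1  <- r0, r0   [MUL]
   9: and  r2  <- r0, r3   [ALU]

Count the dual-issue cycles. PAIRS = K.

#0 head=0: add i0 WAW r3
#1 head=1: ld i1 no-port MEM/MEM
#2 head=2: ld i2 RAW r2
#3 head=3: blt;ld i3/i4 2-wide
#4 head=5: or i5 RAW r3
#5 head=6: or i6 RAW r2
#6 head=7: beq i7 no-port BR/MUL
#7 head=8: mulh;and i8/i9 2-wide

PAIRS = 2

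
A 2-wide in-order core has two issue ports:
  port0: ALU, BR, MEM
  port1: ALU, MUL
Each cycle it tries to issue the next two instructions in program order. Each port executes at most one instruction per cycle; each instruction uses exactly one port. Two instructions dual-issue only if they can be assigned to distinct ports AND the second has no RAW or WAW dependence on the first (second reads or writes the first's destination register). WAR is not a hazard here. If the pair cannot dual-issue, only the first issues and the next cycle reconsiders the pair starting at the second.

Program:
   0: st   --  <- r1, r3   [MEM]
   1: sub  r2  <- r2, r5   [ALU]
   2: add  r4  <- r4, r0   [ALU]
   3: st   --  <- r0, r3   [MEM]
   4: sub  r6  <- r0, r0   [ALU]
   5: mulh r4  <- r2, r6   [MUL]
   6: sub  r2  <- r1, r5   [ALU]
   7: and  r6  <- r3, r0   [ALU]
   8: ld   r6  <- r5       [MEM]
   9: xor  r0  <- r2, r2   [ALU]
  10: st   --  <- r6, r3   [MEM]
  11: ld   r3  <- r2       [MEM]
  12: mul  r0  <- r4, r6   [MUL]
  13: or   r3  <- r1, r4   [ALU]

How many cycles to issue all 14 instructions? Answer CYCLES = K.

[0] i0,i1  st.MEM+sub.ALU  -- pair
[1] i2,i3  add.ALU+st.MEM  -- pair
[2] i4  sub.ALU  -- RAW r6
[3] i5,i6  mulh.MUL+sub.ALU  -- pair
[4] i7  and.ALU  -- WAW r6
[5] i8,i9  ld.MEM+xor.ALU  -- pair
[6] i10  st.MEM  -- no-port MEM/MEM
[7] i11,i12  ld.MEM+mul.MUL  -- pair
[8] i13  or.ALU  -- tail

CYCLES = 9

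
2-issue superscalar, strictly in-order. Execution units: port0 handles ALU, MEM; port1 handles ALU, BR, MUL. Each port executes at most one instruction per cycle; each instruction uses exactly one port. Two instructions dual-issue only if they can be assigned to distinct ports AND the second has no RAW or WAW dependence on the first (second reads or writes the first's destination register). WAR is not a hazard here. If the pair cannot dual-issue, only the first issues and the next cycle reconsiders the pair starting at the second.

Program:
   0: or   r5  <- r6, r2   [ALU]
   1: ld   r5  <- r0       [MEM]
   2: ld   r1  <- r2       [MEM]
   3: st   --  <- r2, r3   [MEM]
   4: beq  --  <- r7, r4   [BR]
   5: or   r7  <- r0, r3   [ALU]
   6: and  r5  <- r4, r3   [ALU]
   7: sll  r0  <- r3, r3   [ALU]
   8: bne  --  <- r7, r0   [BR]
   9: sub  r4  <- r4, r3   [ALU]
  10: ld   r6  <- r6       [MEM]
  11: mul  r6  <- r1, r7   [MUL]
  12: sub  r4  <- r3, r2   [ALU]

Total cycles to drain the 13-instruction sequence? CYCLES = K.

CYCLES = 9

t=0 i0:or ; WAW r5
t=1 i1:ld ; no-port MEM/MEM
t=2 i2:ld ; no-port MEM/MEM
t=3 i3,i4:st+beq ; 2-wide
t=4 i5,i6:or+and ; 2-wide
t=5 i7:sll ; RAW r0
t=6 i8,i9:bne+sub ; 2-wide
t=7 i10:ld ; WAW r6
t=8 i11,i12:mul+sub ; 2-wide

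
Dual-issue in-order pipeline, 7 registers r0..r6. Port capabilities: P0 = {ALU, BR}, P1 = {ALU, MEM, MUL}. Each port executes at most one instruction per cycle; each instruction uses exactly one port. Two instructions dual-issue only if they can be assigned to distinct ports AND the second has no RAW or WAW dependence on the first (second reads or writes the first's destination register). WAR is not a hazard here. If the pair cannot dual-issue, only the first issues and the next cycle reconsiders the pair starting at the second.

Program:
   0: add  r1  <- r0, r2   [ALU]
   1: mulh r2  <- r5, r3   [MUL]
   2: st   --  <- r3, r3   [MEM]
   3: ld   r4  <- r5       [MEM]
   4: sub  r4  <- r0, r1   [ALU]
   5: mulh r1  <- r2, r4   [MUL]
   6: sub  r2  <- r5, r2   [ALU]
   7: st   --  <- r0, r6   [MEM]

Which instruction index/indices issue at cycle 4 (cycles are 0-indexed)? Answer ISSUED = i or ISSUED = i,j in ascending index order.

ISSUED = 5,6

#0 head=0: add.ALU+mulh.MUL i0,i1 pair
#1 head=2: st.MEM i2 no-port MEM/MEM
#2 head=3: ld.MEM i3 WAW r4
#3 head=4: sub.ALU i4 RAW r4
#4 head=5: mulh.MUL+sub.ALU i5,i6 pair
#5 head=7: st.MEM i7 tail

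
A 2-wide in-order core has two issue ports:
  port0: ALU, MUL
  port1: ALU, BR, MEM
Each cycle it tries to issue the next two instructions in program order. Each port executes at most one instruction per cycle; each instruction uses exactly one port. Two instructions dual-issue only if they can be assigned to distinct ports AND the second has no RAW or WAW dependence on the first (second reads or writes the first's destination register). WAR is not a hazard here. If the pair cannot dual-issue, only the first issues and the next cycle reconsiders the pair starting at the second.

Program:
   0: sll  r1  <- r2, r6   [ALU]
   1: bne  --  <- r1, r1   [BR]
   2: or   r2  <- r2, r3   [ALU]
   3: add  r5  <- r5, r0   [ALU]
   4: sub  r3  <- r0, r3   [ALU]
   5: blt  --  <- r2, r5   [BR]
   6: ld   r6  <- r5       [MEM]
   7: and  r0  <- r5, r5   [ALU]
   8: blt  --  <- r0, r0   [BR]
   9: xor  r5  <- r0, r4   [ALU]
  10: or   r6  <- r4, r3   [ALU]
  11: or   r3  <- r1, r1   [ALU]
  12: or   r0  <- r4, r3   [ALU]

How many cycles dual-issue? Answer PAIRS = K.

PAIRS = 5

  cy0 -> i0 (sll.ALU) RAW r1
  cy1 -> i1,i2 (bne.BR;or.ALU) dual
  cy2 -> i3,i4 (add.ALU;sub.ALU) dual
  cy3 -> i5 (blt.BR) no-port BR/MEM
  cy4 -> i6,i7 (ld.MEM;and.ALU) dual
  cy5 -> i8,i9 (blt.BR;xor.ALU) dual
  cy6 -> i10,i11 (or.ALU;or.ALU) dual
  cy7 -> i12 (or.ALU) tail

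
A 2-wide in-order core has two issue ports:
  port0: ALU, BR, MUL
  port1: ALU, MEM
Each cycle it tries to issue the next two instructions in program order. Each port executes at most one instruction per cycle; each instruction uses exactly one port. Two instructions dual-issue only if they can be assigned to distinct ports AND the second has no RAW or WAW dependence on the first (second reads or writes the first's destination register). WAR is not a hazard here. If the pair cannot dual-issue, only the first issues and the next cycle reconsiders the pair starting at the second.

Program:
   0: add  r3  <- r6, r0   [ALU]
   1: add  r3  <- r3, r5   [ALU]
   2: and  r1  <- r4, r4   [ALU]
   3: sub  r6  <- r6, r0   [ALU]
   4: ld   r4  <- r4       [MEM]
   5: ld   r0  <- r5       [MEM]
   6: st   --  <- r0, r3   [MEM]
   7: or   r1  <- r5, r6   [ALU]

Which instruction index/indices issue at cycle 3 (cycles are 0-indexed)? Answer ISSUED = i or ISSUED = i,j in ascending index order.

[0] i0  add  -- RAW+WAW r3
[1] i1/i2  add+and  -- dual
[2] i3/i4  sub+ld  -- dual
[3] i5  ld  -- no-port MEM/MEM
[4] i6/i7  st+or  -- dual

ISSUED = 5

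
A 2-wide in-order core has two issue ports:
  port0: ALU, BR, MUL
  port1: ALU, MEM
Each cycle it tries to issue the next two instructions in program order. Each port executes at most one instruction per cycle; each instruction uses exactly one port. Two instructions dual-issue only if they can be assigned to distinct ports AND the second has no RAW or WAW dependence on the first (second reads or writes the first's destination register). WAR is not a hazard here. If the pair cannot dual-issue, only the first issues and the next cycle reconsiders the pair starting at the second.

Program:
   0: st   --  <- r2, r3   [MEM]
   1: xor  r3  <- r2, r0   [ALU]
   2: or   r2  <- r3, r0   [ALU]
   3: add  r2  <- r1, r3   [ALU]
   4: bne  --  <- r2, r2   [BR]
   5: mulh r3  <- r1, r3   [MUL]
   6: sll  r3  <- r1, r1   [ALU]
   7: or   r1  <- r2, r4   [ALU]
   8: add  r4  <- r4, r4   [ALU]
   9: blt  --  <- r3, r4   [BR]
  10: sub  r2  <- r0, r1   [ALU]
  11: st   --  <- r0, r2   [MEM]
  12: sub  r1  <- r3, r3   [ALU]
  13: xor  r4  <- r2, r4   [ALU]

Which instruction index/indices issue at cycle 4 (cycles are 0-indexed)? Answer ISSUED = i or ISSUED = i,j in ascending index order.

ISSUED = 5

t=0 i0,i1:st.MEM;xor.ALU ; pair
t=1 i2:or.ALU ; WAW r2
t=2 i3:add.ALU ; RAW r2
t=3 i4:bne.BR ; no-port BR/MUL
t=4 i5:mulh.MUL ; WAW r3
t=5 i6,i7:sll.ALU;or.ALU ; pair
t=6 i8:add.ALU ; RAW r4
t=7 i9,i10:blt.BR;sub.ALU ; pair
t=8 i11,i12:st.MEM;sub.ALU ; pair
t=9 i13:xor.ALU ; tail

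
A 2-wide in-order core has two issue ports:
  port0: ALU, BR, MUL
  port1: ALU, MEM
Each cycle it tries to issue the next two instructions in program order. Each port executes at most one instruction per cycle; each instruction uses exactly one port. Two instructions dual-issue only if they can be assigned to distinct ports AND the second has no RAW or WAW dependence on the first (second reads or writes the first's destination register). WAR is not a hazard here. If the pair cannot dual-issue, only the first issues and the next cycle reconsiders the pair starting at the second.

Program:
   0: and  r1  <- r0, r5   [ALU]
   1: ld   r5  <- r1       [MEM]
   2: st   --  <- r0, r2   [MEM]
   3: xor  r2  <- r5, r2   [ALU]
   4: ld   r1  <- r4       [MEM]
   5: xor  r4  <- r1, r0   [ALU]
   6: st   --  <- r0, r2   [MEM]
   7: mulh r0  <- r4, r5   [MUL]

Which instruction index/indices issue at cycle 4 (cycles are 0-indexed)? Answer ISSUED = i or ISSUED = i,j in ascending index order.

[0] i0  and  -- RAW r1
[1] i1  ld  -- no-port MEM/MEM
[2] i2+i3  st xor  -- dual
[3] i4  ld  -- RAW r1
[4] i5+i6  xor st  -- dual
[5] i7  mulh  -- tail

ISSUED = 5,6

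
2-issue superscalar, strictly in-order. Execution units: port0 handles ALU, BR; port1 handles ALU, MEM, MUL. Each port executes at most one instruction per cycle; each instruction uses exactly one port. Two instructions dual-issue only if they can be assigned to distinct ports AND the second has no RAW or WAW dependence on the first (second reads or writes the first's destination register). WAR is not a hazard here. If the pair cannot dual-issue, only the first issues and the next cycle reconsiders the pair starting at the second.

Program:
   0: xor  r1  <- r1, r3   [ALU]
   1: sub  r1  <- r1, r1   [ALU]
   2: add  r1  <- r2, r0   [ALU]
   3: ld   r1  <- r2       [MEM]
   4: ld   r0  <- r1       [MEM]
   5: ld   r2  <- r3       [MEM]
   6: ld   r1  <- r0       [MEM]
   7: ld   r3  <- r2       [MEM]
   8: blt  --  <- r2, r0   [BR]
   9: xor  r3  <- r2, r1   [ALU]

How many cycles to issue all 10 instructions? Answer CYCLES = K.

#0 head=0: xor.ALU i0 RAW+WAW r1
#1 head=1: sub.ALU i1 WAW r1
#2 head=2: add.ALU i2 WAW r1
#3 head=3: ld.MEM i3 no-port MEM/MEM
#4 head=4: ld.MEM i4 no-port MEM/MEM
#5 head=5: ld.MEM i5 no-port MEM/MEM
#6 head=6: ld.MEM i6 no-port MEM/MEM
#7 head=7: ld.MEM blt.BR i7+i8 pair
#8 head=9: xor.ALU i9 tail

CYCLES = 9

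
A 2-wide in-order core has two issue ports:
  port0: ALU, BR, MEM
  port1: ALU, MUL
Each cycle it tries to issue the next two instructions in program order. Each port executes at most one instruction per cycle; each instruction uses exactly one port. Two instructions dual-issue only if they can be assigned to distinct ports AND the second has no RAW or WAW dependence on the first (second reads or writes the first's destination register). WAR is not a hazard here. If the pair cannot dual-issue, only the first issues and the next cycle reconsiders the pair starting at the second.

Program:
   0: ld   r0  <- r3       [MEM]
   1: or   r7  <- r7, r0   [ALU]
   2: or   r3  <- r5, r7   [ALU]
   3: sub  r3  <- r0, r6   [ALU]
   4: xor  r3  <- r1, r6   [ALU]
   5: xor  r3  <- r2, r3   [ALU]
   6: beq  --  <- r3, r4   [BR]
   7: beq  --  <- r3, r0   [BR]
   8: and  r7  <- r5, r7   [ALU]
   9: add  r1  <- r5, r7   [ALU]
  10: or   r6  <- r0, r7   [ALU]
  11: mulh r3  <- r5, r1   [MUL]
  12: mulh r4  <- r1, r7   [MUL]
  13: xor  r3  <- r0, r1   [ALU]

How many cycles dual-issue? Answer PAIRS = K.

PAIRS = 3

[0] i0  ld  -- RAW r0
[1] i1  or  -- RAW r7
[2] i2  or  -- WAW r3
[3] i3  sub  -- WAW r3
[4] i4  xor  -- RAW+WAW r3
[5] i5  xor  -- RAW r3
[6] i6  beq  -- no-port BR/BR
[7] i7,i8  beq/and  -- 2-wide
[8] i9,i10  add/or  -- 2-wide
[9] i11  mulh  -- no-port MUL/MUL
[10] i12,i13  mulh/xor  -- 2-wide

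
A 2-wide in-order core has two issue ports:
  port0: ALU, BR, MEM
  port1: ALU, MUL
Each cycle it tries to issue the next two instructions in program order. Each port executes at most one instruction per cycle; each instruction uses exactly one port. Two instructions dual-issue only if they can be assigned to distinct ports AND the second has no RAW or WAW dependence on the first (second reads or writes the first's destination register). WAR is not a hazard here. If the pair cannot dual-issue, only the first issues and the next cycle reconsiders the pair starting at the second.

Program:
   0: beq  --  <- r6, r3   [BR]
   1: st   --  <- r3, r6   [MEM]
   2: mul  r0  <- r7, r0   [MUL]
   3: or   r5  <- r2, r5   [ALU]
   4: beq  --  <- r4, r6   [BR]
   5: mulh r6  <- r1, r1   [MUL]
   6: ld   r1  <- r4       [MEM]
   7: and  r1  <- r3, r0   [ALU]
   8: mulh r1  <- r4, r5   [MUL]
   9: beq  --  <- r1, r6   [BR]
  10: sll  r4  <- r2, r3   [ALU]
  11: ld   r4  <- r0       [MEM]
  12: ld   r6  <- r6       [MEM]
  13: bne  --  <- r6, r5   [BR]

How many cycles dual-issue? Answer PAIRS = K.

c0: i0 beq.BR  no-port BR/MEM
c1: i1/i2 st.MEM mul.MUL  2-wide
c2: i3/i4 or.ALU beq.BR  2-wide
c3: i5/i6 mulh.MUL ld.MEM  2-wide
c4: i7 and.ALU  WAW r1
c5: i8 mulh.MUL  RAW r1
c6: i9/i10 beq.BR sll.ALU  2-wide
c7: i11 ld.MEM  no-port MEM/MEM
c8: i12 ld.MEM  no-port MEM/BR
c9: i13 bne.BR  tail

PAIRS = 4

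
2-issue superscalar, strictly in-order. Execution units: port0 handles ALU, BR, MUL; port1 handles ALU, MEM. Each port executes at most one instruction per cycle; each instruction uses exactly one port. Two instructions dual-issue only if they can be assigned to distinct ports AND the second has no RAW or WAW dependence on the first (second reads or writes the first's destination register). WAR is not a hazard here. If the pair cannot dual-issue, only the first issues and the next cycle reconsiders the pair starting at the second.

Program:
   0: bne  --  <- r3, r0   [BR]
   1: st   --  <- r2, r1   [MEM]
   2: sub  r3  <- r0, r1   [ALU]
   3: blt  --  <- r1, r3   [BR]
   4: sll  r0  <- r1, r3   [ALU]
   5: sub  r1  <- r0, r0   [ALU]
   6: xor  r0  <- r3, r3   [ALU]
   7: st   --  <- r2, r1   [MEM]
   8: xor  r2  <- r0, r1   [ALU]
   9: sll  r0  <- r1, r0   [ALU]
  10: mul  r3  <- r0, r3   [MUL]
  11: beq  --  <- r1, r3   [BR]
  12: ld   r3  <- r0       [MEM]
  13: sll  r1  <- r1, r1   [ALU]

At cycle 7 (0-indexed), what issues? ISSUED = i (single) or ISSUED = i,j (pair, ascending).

  cy0 -> i0,i1 (bne.BR st.MEM) 2-wide
  cy1 -> i2 (sub.ALU) RAW r3
  cy2 -> i3,i4 (blt.BR sll.ALU) 2-wide
  cy3 -> i5,i6 (sub.ALU xor.ALU) 2-wide
  cy4 -> i7,i8 (st.MEM xor.ALU) 2-wide
  cy5 -> i9 (sll.ALU) RAW r0
  cy6 -> i10 (mul.MUL) no-port MUL/BR
  cy7 -> i11,i12 (beq.BR ld.MEM) 2-wide
  cy8 -> i13 (sll.ALU) tail

ISSUED = 11,12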